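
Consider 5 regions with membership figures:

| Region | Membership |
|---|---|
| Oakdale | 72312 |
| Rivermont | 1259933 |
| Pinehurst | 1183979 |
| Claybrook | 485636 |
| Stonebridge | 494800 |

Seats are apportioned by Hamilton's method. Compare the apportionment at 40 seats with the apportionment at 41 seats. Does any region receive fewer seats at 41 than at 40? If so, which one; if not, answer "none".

Claybrook

At 40 seats: Oakdale 1, Rivermont 14, Pinehurst 13, Claybrook 6, Stonebridge 6.
At 41 seats: Oakdale 1, Rivermont 15, Pinehurst 14, Claybrook 5, Stonebridge 6.
Claybrook drops from 6 to 5.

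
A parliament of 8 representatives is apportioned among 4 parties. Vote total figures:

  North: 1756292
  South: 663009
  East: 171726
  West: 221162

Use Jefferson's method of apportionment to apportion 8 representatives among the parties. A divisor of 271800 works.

With modified divisor 271800: modified quotas North 6.462, South 2.439, East 0.632, West 0.814.
Rounding down: North 6, South 2, East 0, West 0 (total 8).

North 6, South 2, East 0, West 0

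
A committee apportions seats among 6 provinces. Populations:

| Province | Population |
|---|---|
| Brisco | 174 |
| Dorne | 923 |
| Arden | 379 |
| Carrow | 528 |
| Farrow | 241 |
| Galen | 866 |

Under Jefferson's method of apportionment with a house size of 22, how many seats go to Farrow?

Standard divisor 3111/22 ≈ 141.409; standard quotas: Brisco 1.230, Dorne 6.527, Arden 2.680, Carrow 3.734, Farrow 1.704, Galen 6.124.
Rounding down gives 1, 6, 2, 3, 1, 6 = 19 seats, so the divisor must be adjusted.
With modified divisor 125: modified quotas Brisco 1.392, Dorne 7.384, Arden 3.032, Carrow 4.224, Farrow 1.928, Galen 6.928.
Rounding down: Brisco 1, Dorne 7, Arden 3, Carrow 4, Farrow 1, Galen 6 (total 22).
Farrow receives 1.

1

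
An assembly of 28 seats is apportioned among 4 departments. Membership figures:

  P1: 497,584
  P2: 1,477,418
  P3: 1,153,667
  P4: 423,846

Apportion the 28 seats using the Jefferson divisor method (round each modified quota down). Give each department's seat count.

P1: 4, P2: 12, P3: 9, P4: 3

Standard divisor 3552515/28 ≈ 126875.536; standard quotas: P1 3.922, P2 11.645, P3 9.093, P4 3.341.
Rounding down gives 3, 11, 9, 3 = 26 seats, so the divisor must be adjusted.
With modified divisor 119200: modified quotas P1 4.174, P2 12.394, P3 9.678, P4 3.556.
Rounding down: P1 4, P2 12, P3 9, P4 3 (total 28).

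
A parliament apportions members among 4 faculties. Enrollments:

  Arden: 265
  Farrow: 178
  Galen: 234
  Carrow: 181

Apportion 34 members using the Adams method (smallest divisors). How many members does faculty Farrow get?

Standard divisor 858/34 ≈ 25.235; standard quotas: Arden 10.501, Farrow 7.054, Galen 9.273, Carrow 7.172.
Rounding up gives 11, 8, 10, 8 = 37 seats, so the divisor must be adjusted.
With modified divisor 26.2: modified quotas Arden 10.115, Farrow 6.794, Galen 8.931, Carrow 6.908.
Rounding up: Arden 11, Farrow 7, Galen 9, Carrow 7 (total 34).
Farrow receives 7.

7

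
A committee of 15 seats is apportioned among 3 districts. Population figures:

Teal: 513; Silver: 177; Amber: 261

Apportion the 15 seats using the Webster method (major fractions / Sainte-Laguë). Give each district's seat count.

Teal 8, Silver 3, Amber 4

Standard divisor 951/15 ≈ 63.4; standard quotas: Teal 8.091, Silver 2.792, Amber 4.117.
Rounding to the nearest integer gives Teal 8, Silver 3, Amber 4 — total 15, matching the house size, so no adjustment is needed.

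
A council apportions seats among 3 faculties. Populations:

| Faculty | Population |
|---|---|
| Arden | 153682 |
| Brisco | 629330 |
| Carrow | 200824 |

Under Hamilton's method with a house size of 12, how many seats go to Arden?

The standard divisor is 983836/12 ≈ 81986.333.
Standard quotas: Arden 1.8745, Brisco 7.6760, Carrow 2.4495.
Lower quotas: Arden 1, Brisco 7, Carrow 2 (sum 10, leaving 2 seats).
Remainders in descending order: Arden 0.8745, Brisco 0.6760, Carrow 0.4495.
Largest remainders: Arden, Brisco receive the extra seats.
Arden receives 2.

2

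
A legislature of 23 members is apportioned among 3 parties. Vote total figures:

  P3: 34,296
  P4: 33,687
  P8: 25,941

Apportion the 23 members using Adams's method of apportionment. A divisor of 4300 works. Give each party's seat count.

P3 8, P4 8, P8 7

With modified divisor 4300: modified quotas P3 7.976, P4 7.834, P8 6.033.
Rounding up: P3 8, P4 8, P8 7 (total 23).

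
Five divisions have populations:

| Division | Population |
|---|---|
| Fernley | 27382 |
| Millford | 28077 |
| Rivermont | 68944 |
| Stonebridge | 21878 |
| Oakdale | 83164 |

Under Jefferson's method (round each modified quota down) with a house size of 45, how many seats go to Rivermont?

Standard divisor 229445/45 ≈ 5098.778; standard quotas: Fernley 5.370, Millford 5.507, Rivermont 13.522, Stonebridge 4.291, Oakdale 16.311.
Rounding down gives 5, 5, 13, 4, 16 = 43 seats, so the divisor must be adjusted.
With modified divisor 4800: modified quotas Fernley 5.705, Millford 5.849, Rivermont 14.363, Stonebridge 4.558, Oakdale 17.326.
Rounding down: Fernley 5, Millford 5, Rivermont 14, Stonebridge 4, Oakdale 17 (total 45).
Rivermont receives 14.

14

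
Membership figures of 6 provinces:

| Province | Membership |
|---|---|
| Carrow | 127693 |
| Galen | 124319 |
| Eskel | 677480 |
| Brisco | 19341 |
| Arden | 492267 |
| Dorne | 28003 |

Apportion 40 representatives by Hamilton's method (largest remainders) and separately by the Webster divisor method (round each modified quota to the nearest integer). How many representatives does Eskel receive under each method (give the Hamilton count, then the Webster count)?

Hamilton: Carrow 4, Galen 3, Eskel 18, Brisco 1, Arden 13, Dorne 1.
Webster: Carrow 3, Galen 3, Eskel 19, Brisco 1, Arden 13, Dorne 1.
Eskel gets 18 under Hamilton and 19 under Webster.

18 and 19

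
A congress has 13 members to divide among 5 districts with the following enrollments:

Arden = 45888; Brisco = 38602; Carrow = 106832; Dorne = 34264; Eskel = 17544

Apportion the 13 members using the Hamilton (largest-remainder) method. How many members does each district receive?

Arden: 2, Brisco: 2, Carrow: 6, Dorne: 2, Eskel: 1

Total 243130; standard divisor 243130/13 ≈ 18702.308.
Standard quotas: Arden 2.4536, Brisco 2.0640, Carrow 5.7122, Dorne 1.8321, Eskel 0.9381.
Lower quotas: Arden 2, Brisco 2, Carrow 5, Dorne 1, Eskel 0 (sum 10, leaving 3 seats).
Remainders in descending order: Eskel 0.9381, Dorne 0.8321, Carrow 0.7122, Arden 0.4536, Brisco 0.0640.
The surplus seats go to Eskel, Dorne, Carrow.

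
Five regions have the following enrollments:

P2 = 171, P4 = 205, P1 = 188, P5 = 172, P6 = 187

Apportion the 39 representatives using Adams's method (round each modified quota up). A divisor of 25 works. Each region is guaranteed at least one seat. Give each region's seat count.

P2 7; P4 9; P1 8; P5 7; P6 8

With modified divisor 25: modified quotas P2 6.840, P4 8.200, P1 7.520, P5 6.880, P6 7.480.
Rounding up: P2 7, P4 9, P1 8, P5 7, P6 8 (total 39).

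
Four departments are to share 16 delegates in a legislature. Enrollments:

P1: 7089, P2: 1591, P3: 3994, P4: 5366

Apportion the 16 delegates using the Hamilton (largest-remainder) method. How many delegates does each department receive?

The standard divisor is 18040/16 ≈ 1127.5.
Standard quotas: P1 6.2874, P2 1.4111, P3 3.5424, P4 4.7592.
Lower quotas: P1 6, P2 1, P3 3, P4 4 (sum 14, leaving 2 seats).
Remainders in descending order: P4 0.7592, P3 0.5424, P2 0.4111, P1 0.2874.
Largest remainders: P4, P3 receive the extra seats.

P1 6, P2 1, P3 4, P4 5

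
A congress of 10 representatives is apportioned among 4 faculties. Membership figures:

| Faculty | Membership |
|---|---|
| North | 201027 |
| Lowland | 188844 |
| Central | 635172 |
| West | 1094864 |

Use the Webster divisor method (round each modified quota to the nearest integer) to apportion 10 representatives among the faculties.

North 1; Lowland 1; Central 3; West 5

Standard divisor 2119907/10 ≈ 211990.7; standard quotas: North 0.948, Lowland 0.891, Central 2.996, West 5.165.
Rounding to the nearest integer gives North 1, Lowland 1, Central 3, West 5 — total 10, matching the house size, so no adjustment is needed.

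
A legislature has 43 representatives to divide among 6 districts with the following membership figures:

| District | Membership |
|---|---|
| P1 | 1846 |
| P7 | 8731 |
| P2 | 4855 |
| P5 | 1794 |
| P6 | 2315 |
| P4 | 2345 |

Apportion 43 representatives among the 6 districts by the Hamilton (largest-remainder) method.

Total 21886; standard divisor 21886/43 ≈ 508.977.
Standard quotas: P1 3.6269, P7 17.1540, P2 9.5387, P5 3.5247, P6 4.5483, P4 4.6073.
Lower quotas: P1 3, P7 17, P2 9, P5 3, P6 4, P4 4 (sum 40, leaving 3 seats).
Remainders in descending order: P1 0.6269, P4 0.6073, P6 0.5483, P2 0.5387, P5 0.5247, P7 0.1540.
Largest remainders: P1, P4, P6 receive the extra seats.

P1 4, P7 17, P2 9, P5 3, P6 5, P4 5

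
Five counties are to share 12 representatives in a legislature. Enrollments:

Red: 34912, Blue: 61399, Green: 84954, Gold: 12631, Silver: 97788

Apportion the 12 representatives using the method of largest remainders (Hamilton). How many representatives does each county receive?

Red=1, Blue=3, Green=3, Gold=1, Silver=4

Total 291684; standard divisor 291684/12 = 24307.
Standard quotas: Red 1.4363, Blue 2.5260, Green 3.4950, Gold 0.5196, Silver 4.0230.
Lower quotas: Red 1, Blue 2, Green 3, Gold 0, Silver 4 (sum 10, leaving 2 seats).
Remainders in descending order: Blue 0.5260, Gold 0.5196, Green 0.4950, Red 0.4363, Silver 0.0230.
The surplus seats go to Blue, Gold.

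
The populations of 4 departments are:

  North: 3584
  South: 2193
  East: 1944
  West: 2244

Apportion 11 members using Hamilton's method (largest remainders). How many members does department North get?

Total 9965; standard divisor 9965/11 ≈ 905.909.
Standard quotas: North 3.956, South 2.421, East 2.146, West 2.477.
Lower quotas: North 3, South 2, East 2, West 2 (sum 9, leaving 2 seats).
Remainders in descending order: North 0.956, West 0.477, South 0.421, East 0.146.
Largest remainders: North, West receive the extra seats.
North receives 4.

4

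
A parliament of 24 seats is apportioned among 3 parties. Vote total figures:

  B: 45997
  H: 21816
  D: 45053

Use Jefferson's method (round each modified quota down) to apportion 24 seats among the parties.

Standard divisor 112866/24 ≈ 4702.75; standard quotas: B 9.781, H 4.639, D 9.580.
Rounding down gives 9, 4, 9 = 22 seats, so the divisor must be adjusted.
With modified divisor 4400: modified quotas B 10.454, H 4.958, D 10.239.
Rounding down: B 10, H 4, D 10 (total 24).

B 10; H 4; D 10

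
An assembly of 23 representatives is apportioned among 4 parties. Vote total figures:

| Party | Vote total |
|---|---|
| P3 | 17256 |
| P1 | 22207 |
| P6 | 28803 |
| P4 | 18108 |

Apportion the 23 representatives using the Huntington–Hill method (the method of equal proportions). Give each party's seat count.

With divisor 3854: modified quotas P3 4.477, P1 5.762, P6 7.474, P4 4.698.
Geometric-mean thresholds: P3 √(4·5)=4.472, P1 √(5·6)=5.477, P6 √(7·8)=7.483, P4 √(4·5)=4.472.
Each quota rounded against its threshold gives P3 5, P1 6, P6 7, P4 5 (total 23).

P3 5, P1 6, P6 7, P4 5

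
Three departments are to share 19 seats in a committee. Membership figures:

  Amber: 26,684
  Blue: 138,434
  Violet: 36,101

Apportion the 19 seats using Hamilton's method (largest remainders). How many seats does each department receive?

Amber: 3, Blue: 13, Violet: 3

Standard divisor: 201219 ÷ 19 ≈ 10590.474.
Standard quotas: Amber 2.5196, Blue 13.0716, Violet 3.4088.
Lower quotas: Amber 2, Blue 13, Violet 3 (sum 18, leaving 1 seat).
Remainders in descending order: Amber 0.5196, Violet 0.4088, Blue 0.0716.
Largest remainder: Amber receives the extra seat.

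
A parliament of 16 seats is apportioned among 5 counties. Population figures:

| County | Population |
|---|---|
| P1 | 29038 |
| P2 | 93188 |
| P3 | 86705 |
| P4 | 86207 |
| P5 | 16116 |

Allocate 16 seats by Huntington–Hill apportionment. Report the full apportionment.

With divisor 19960: modified quotas P1 1.455, P2 4.669, P3 4.344, P4 4.319, P5 0.807.
Geometric-mean thresholds: P1 √(1·2)=1.414, P2 √(4·5)=4.472, P3 √(4·5)=4.472, P4 √(4·5)=4.472, P5 (min 1).
Each quota rounded against its threshold gives P1 2, P2 5, P3 4, P4 4, P5 1 (total 16).

P1: 2; P2: 5; P3: 4; P4: 4; P5: 1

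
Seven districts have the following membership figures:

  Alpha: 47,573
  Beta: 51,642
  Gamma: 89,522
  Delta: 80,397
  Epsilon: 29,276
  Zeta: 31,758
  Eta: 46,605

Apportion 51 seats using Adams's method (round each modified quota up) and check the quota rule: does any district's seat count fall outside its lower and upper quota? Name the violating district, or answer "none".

none

Standard quotas: Alpha 6.439, Beta 6.990, Gamma 12.118, Delta 10.883, Epsilon 3.963, Zeta 4.299, Eta 6.308.
Adams allocation: Alpha 6, Beta 7, Gamma 12, Delta 11, Epsilon 4, Zeta 5, Eta 6.
Every allocation lies between the lower and upper quota.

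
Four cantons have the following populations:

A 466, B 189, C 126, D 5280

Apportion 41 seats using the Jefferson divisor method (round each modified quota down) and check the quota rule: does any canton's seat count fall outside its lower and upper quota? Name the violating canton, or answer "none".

D

Standard quotas: A 3.152, B 1.279, C 0.852, D 35.717.
Jefferson allocation: A 3, B 1, C 0, D 37.
D has quota 35.717 (lower 35, upper 36) but receives 37 — outside the quota interval.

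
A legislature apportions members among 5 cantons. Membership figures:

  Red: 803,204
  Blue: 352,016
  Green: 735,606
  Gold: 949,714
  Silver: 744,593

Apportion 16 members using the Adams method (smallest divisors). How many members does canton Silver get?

3

Standard divisor 3585133/16 ≈ 224070.812; standard quotas: Red 3.585, Blue 1.571, Green 3.283, Gold 4.238, Silver 3.323.
Rounding up gives 4, 2, 4, 5, 4 = 19 seats, so the divisor must be adjusted.
With modified divisor 258000: modified quotas Red 3.113, Blue 1.364, Green 2.851, Gold 3.681, Silver 2.886.
Rounding up: Red 4, Blue 2, Green 3, Gold 4, Silver 3 (total 16).
Silver receives 3.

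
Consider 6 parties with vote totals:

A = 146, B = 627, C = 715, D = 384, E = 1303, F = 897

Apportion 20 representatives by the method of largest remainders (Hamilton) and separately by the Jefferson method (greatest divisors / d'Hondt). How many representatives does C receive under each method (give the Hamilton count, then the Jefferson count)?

Hamilton: A 1, B 3, C 4, D 2, E 6, F 4.
Jefferson: A 0, B 3, C 3, D 2, E 7, F 5.
C gets 4 under Hamilton and 3 under Jefferson.

4 and 3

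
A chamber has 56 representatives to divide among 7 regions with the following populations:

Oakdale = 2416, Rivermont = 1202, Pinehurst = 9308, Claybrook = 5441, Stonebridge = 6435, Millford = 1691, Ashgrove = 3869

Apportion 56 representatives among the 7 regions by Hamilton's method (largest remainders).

The standard divisor is 30362/56 ≈ 542.179.
Standard quotas: Oakdale 4.4561, Rivermont 2.2170, Pinehurst 17.1678, Claybrook 10.0354, Stonebridge 11.8688, Millford 3.1189, Ashgrove 7.1360.
Lower quotas: Oakdale 4, Rivermont 2, Pinehurst 17, Claybrook 10, Stonebridge 11, Millford 3, Ashgrove 7 (sum 54, leaving 2 seats).
Remainders in descending order: Stonebridge 0.8688, Oakdale 0.4561, Rivermont 0.2170, Pinehurst 0.1678, Ashgrove 0.1360, Millford 0.1189, Claybrook 0.0354.
The surplus seats go to Stonebridge, Oakdale.

Oakdale=5, Rivermont=2, Pinehurst=17, Claybrook=10, Stonebridge=12, Millford=3, Ashgrove=7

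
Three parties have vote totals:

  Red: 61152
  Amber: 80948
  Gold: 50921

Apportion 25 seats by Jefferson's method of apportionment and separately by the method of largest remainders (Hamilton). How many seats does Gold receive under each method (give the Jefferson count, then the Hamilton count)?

Jefferson: Red 8, Amber 11, Gold 6.
Hamilton: Red 8, Amber 10, Gold 7.
Gold gets 6 under Jefferson and 7 under Hamilton.

6 and 7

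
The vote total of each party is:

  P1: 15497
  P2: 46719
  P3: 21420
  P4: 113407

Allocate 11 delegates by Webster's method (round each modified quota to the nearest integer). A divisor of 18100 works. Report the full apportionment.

P1 1; P2 3; P3 1; P4 6

With modified divisor 18100: modified quotas P1 0.856, P2 2.581, P3 1.183, P4 6.266.
Rounding to the nearest integer: P1 1, P2 3, P3 1, P4 6 (total 11).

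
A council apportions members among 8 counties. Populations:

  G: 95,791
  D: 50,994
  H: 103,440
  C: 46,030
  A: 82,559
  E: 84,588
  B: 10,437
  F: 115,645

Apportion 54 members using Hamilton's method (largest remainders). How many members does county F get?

11

Standard divisor: 589484 ÷ 54 ≈ 10916.37.
Standard quotas: G 8.7750, D 4.6713, H 9.4757, C 4.2166, A 7.5629, E 7.7487, B 0.9561, F 10.5937.
Lower quotas: G 8, D 4, H 9, C 4, A 7, E 7, B 0, F 10 (sum 49, leaving 5 seats).
Remainders in descending order: B 0.9561, G 0.7750, E 0.7487, D 0.6713, F 0.5937, A 0.5629, H 0.4757, C 0.2166.
The surplus seats go to B, G, E, D, F.
F receives 11.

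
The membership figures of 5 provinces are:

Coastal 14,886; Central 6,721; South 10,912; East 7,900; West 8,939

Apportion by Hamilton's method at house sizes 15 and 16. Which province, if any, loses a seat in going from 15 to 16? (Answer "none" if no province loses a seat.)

At 15 seats: Coastal 5, Central 2, South 3, East 2, West 3.
At 16 seats: Coastal 5, Central 2, South 3, East 3, West 3.
No province's allocation decreased.

none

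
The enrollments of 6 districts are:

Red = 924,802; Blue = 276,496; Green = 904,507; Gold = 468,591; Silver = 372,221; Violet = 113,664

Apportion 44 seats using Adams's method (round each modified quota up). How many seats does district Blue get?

4

Standard divisor 3060281/44 ≈ 69551.841; standard quotas: Red 13.297, Blue 3.975, Green 13.005, Gold 6.737, Silver 5.352, Violet 1.634.
Rounding up gives 14, 4, 14, 7, 6, 2 = 47 seats, so the divisor must be adjusted.
With modified divisor 74900: modified quotas Red 12.347, Blue 3.692, Green 12.076, Gold 6.256, Silver 4.970, Violet 1.518.
Rounding up: Red 13, Blue 4, Green 13, Gold 7, Silver 5, Violet 2 (total 44).
Blue receives 4.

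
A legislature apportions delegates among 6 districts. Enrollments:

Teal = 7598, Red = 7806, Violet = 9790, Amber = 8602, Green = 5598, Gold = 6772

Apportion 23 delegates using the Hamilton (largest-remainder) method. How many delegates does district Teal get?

4

Standard divisor: 46166 ÷ 23 ≈ 2007.217.
Standard quotas: Teal 3.7853, Red 3.8890, Violet 4.8774, Amber 4.2855, Green 2.7889, Gold 3.3738.
Lower quotas: Teal 3, Red 3, Violet 4, Amber 4, Green 2, Gold 3 (sum 19, leaving 4 seats).
Remainders in descending order: Red 0.8890, Violet 0.8774, Green 0.7889, Teal 0.7853, Gold 0.3738, Amber 0.2855.
Largest remainders: Red, Violet, Green, Teal receive the extra seats.
Teal receives 4.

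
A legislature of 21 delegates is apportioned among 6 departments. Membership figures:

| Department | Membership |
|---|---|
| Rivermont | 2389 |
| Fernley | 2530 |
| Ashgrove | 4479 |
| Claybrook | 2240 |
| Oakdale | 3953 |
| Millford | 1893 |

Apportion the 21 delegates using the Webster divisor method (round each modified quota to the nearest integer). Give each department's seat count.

Rivermont 3, Fernley 3, Ashgrove 5, Claybrook 3, Oakdale 5, Millford 2

Standard divisor 17484/21 ≈ 832.571; standard quotas: Rivermont 2.869, Fernley 3.039, Ashgrove 5.380, Claybrook 2.690, Oakdale 4.748, Millford 2.274.
Rounding to the nearest integer gives Rivermont 3, Fernley 3, Ashgrove 5, Claybrook 3, Oakdale 5, Millford 2 — total 21, matching the house size, so no adjustment is needed.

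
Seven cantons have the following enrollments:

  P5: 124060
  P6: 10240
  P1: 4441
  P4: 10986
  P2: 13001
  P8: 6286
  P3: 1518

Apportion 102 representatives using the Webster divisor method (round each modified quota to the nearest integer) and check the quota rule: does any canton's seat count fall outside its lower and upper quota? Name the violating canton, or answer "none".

P5

Standard quotas: P5 74.204, P6 6.125, P1 2.656, P4 6.571, P2 7.776, P8 3.760, P3 0.908.
Webster allocation: P5 73, P6 6, P1 3, P4 7, P2 8, P8 4, P3 1.
P5 has quota 74.204 (lower 74, upper 75) but receives 73 — outside the quota interval.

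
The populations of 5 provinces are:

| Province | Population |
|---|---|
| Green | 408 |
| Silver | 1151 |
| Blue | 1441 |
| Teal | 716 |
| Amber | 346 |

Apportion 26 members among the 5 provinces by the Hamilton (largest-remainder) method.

Green 3; Silver 7; Blue 9; Teal 5; Amber 2

Standard divisor: 4062 ÷ 26 ≈ 156.231.
Standard quotas: Green 2.612, Silver 7.367, Blue 9.224, Teal 4.583, Amber 2.215.
Lower quotas: Green 2, Silver 7, Blue 9, Teal 4, Amber 2 (sum 24, leaving 2 seats).
Remainders in descending order: Green 0.612, Teal 0.583, Silver 0.367, Blue 0.224, Amber 0.215.
The surplus seats go to Green, Teal.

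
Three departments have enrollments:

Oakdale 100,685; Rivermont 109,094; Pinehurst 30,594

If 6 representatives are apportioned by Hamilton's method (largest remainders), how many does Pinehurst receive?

Total 240373; standard divisor 240373/6 ≈ 40062.167.
Standard quotas: Oakdale 2.5132, Rivermont 2.7231, Pinehurst 0.7637.
Lower quotas: Oakdale 2, Rivermont 2, Pinehurst 0 (sum 4, leaving 2 seats).
Remainders in descending order: Pinehurst 0.7637, Rivermont 0.7231, Oakdale 0.5132.
Largest remainders: Pinehurst, Rivermont receive the extra seats.
Pinehurst receives 1.

1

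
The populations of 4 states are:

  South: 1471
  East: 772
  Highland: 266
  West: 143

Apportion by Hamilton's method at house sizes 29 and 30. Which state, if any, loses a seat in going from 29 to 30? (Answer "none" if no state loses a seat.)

West

At 29 seats: South 16, East 8, Highland 3, West 2.
At 30 seats: South 17, East 9, Highland 3, West 1.
West drops from 2 to 1.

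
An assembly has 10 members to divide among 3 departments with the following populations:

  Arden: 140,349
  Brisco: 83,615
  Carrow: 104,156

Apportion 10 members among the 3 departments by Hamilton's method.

Arden=4, Brisco=3, Carrow=3

Total 328120; standard divisor 328120/10 = 32812.
Standard quotas: Arden 4.2774, Brisco 2.5483, Carrow 3.1743.
Lower quotas: Arden 4, Brisco 2, Carrow 3 (sum 9, leaving 1 seat).
Remainders in descending order: Brisco 0.5483, Arden 0.2774, Carrow 0.1743.
Largest remainder: Brisco receives the extra seat.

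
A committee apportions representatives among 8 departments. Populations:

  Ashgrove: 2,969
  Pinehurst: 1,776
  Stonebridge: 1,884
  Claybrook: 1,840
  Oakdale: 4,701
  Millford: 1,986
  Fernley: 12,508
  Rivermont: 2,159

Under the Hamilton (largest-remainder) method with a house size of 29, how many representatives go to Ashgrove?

Total 29823; standard divisor 29823/29 ≈ 1028.379.
Standard quotas: Ashgrove 2.8871, Pinehurst 1.7270, Stonebridge 1.8320, Claybrook 1.7892, Oakdale 4.5713, Millford 1.9312, Fernley 12.1628, Rivermont 2.0994.
Lower quotas: Ashgrove 2, Pinehurst 1, Stonebridge 1, Claybrook 1, Oakdale 4, Millford 1, Fernley 12, Rivermont 2 (sum 24, leaving 5 seats).
Remainders in descending order: Millford 0.9312, Ashgrove 0.8871, Stonebridge 0.8320, Claybrook 0.7892, Pinehurst 0.7270, Oakdale 0.5713, Fernley 0.1628, Rivermont 0.0994.
Largest remainders: Millford, Ashgrove, Stonebridge, Claybrook, Pinehurst receive the extra seats.
Ashgrove receives 3.

3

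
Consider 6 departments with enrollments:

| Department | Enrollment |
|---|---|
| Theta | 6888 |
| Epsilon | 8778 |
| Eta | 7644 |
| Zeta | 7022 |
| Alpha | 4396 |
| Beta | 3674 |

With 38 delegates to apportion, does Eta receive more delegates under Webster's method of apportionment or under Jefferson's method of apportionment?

Jefferson

Webster: Theta 7, Epsilon 9, Eta 7, Zeta 7, Alpha 4, Beta 4.
Jefferson: Theta 7, Epsilon 9, Eta 8, Zeta 7, Alpha 4, Beta 3.
Eta gets 7 under Webster and 8 under Jefferson.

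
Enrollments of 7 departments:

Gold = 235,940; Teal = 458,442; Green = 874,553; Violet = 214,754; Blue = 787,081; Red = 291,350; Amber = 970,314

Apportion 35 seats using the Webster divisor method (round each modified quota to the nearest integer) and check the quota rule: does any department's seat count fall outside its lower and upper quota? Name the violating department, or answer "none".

Standard quotas: Gold 2.155, Teal 4.187, Green 7.987, Violet 1.961, Blue 7.188, Red 2.661, Amber 8.861.
Webster allocation: Gold 2, Teal 4, Green 8, Violet 2, Blue 7, Red 3, Amber 9.
Every allocation lies between the lower and upper quota.

none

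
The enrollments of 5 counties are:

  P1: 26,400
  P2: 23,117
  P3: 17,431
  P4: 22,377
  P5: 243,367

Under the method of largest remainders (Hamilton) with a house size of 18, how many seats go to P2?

Standard divisor: 332692 ÷ 18 ≈ 18482.889.
Standard quotas: P1 1.4283, P2 1.2507, P3 0.9431, P4 1.2107, P5 13.1672.
Lower quotas: P1 1, P2 1, P3 0, P4 1, P5 13 (sum 16, leaving 2 seats).
Remainders in descending order: P3 0.9431, P1 0.4283, P2 0.2507, P4 0.2107, P5 0.1672.
Largest remainders: P3, P1 receive the extra seats.
P2 receives 1.

1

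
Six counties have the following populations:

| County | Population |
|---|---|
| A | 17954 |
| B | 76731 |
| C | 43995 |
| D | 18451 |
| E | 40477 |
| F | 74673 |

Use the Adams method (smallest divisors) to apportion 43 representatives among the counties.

Standard divisor 272281/43 ≈ 6332.116; standard quotas: A 2.835, B 12.118, C 6.948, D 2.914, E 6.392, F 11.793.
Rounding up gives 3, 13, 7, 3, 7, 12 = 45 seats, so the divisor must be adjusted.
With modified divisor 6770: modified quotas A 2.652, B 11.334, C 6.499, D 2.725, E 5.979, F 11.030.
Rounding up: A 3, B 12, C 7, D 3, E 6, F 12 (total 43).

A 3; B 12; C 7; D 3; E 6; F 12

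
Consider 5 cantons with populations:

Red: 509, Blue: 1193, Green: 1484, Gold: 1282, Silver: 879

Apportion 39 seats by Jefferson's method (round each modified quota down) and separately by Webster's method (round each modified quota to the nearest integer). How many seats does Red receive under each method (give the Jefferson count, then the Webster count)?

Jefferson: Red 3, Blue 9, Green 11, Gold 10, Silver 6.
Webster: Red 4, Blue 9, Green 11, Gold 9, Silver 6.
Red gets 3 under Jefferson and 4 under Webster.

3 and 4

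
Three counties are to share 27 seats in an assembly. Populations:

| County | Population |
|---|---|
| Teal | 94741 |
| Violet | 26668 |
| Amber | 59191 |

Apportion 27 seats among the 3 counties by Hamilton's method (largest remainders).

Total 180600; standard divisor 180600/27 ≈ 6688.889.
Standard quotas: Teal 14.1639, Violet 3.9869, Amber 8.8492.
Lower quotas: Teal 14, Violet 3, Amber 8 (sum 25, leaving 2 seats).
Remainders in descending order: Violet 0.9869, Amber 0.8492, Teal 0.1639.
Largest remainders: Violet, Amber receive the extra seats.

Teal=14, Violet=4, Amber=9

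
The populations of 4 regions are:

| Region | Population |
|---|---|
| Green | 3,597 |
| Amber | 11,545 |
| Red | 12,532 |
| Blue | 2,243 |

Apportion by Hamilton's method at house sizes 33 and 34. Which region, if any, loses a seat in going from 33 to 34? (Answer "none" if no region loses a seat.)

none

At 33 seats: Green 4, Amber 13, Red 14, Blue 2.
At 34 seats: Green 4, Amber 13, Red 14, Blue 3.
No region's allocation decreased.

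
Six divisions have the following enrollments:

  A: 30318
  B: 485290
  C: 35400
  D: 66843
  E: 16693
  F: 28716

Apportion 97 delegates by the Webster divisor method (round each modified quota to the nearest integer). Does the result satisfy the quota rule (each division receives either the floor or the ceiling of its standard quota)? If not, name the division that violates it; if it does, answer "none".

Standard quotas: A 4.434, B 70.972, C 5.177, D 9.776, E 2.441, F 4.200.
Webster allocation: A 4, B 72, C 5, D 10, E 2, F 4.
B has quota 70.972 (lower 70, upper 71) but receives 72 — outside the quota interval.

B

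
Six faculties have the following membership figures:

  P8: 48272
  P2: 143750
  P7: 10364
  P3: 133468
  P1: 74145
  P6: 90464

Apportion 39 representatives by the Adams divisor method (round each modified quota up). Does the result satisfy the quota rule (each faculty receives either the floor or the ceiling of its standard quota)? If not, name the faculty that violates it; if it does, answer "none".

none

Standard quotas: P8 3.762, P2 11.202, P7 0.808, P3 10.401, P1 5.778, P6 7.050.
Adams allocation: P8 4, P2 11, P7 1, P3 10, P1 6, P6 7.
Every allocation lies between the lower and upper quota.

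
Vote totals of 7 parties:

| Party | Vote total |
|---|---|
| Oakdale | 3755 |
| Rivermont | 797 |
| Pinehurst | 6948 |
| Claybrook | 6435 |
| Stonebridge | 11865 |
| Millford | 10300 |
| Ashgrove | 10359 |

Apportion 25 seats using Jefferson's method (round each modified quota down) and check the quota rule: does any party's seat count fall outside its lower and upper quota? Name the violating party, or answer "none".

Standard quotas: Oakdale 1.860, Rivermont 0.395, Pinehurst 3.442, Claybrook 3.188, Stonebridge 5.879, Millford 5.103, Ashgrove 5.132.
Jefferson allocation: Oakdale 2, Rivermont 0, Pinehurst 4, Claybrook 3, Stonebridge 6, Millford 5, Ashgrove 5.
Every allocation lies between the lower and upper quota.

none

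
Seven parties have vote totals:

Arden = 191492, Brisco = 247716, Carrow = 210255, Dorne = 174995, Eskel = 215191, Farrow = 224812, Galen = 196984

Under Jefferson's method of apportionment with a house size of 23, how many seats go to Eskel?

3

Standard divisor 1461445/23 ≈ 63541.087; standard quotas: Arden 3.014, Brisco 3.899, Carrow 3.309, Dorne 2.754, Eskel 3.387, Farrow 3.538, Galen 3.100.
Rounding down gives 3, 3, 3, 2, 3, 3, 3 = 20 seats, so the divisor must be adjusted.
With modified divisor 55000: modified quotas Arden 3.482, Brisco 4.504, Carrow 3.823, Dorne 3.182, Eskel 3.913, Farrow 4.087, Galen 3.582.
Rounding down: Arden 3, Brisco 4, Carrow 3, Dorne 3, Eskel 3, Farrow 4, Galen 3 (total 23).
Eskel receives 3.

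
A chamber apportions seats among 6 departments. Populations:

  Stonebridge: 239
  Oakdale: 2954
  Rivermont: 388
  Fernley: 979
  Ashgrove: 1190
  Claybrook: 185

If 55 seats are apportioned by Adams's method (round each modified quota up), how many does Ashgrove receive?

Standard divisor 5935/55 ≈ 107.909; standard quotas: Stonebridge 2.215, Oakdale 27.375, Rivermont 3.596, Fernley 9.072, Ashgrove 11.028, Claybrook 1.714.
Rounding up gives 3, 28, 4, 10, 12, 2 = 59 seats, so the divisor must be adjusted.
With modified divisor 116: modified quotas Stonebridge 2.060, Oakdale 25.466, Rivermont 3.345, Fernley 8.440, Ashgrove 10.259, Claybrook 1.595.
Rounding up: Stonebridge 3, Oakdale 26, Rivermont 4, Fernley 9, Ashgrove 11, Claybrook 2 (total 55).
Ashgrove receives 11.

11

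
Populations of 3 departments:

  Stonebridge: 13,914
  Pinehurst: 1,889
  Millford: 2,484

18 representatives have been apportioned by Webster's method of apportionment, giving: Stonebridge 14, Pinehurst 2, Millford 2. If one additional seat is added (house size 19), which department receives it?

Priority for the next seat is population ÷ (current seats + 0.5).
Priorities: Stonebridge 959.586, Pinehurst 755.600, Millford 993.600.
Highest priority: Millford.

Millford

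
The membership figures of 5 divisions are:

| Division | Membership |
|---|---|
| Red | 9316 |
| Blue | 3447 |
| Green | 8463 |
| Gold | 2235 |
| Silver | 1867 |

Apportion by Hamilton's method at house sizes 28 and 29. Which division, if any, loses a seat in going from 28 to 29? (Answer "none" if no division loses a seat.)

At 28 seats: Red 10, Blue 4, Green 9, Gold 3, Silver 2.
At 29 seats: Red 11, Blue 4, Green 10, Gold 2, Silver 2.
Gold drops from 3 to 2.

Gold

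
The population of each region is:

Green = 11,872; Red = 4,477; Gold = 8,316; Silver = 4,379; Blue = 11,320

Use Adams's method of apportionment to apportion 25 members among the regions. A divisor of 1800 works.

Green 7, Red 3, Gold 5, Silver 3, Blue 7

With modified divisor 1800: modified quotas Green 6.596, Red 2.487, Gold 4.620, Silver 2.433, Blue 6.289.
Rounding up: Green 7, Red 3, Gold 5, Silver 3, Blue 7 (total 25).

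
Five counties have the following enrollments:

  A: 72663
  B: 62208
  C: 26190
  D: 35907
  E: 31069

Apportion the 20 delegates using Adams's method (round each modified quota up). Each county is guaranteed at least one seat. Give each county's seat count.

Standard divisor 228037/20 ≈ 11401.85; standard quotas: A 6.373, B 5.456, C 2.297, D 3.149, E 2.725.
Rounding up gives 7, 6, 3, 4, 3 = 23 seats, so the divisor must be adjusted.
With modified divisor 12800: modified quotas A 5.677, B 4.860, C 2.046, D 2.805, E 2.427.
Rounding up: A 6, B 5, C 3, D 3, E 3 (total 20).

A: 6, B: 5, C: 3, D: 3, E: 3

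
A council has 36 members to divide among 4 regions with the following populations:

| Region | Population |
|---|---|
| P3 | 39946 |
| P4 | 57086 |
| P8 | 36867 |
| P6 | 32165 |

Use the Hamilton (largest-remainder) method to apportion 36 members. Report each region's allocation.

P3=9, P4=12, P8=8, P6=7

Total 166064; standard divisor 166064/36 ≈ 4612.889.
Standard quotas: P3 8.6596, P4 12.3753, P8 7.9922, P6 6.9729.
Lower quotas: P3 8, P4 12, P8 7, P6 6 (sum 33, leaving 3 seats).
Remainders in descending order: P8 0.9922, P6 0.9729, P3 0.6596, P4 0.3753.
The surplus seats go to P8, P6, P3.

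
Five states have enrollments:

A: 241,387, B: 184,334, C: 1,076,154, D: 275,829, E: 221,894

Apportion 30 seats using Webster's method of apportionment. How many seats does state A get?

4

Standard divisor 1999598/30 ≈ 66653.267; standard quotas: A 3.622, B 2.766, C 16.146, D 4.138, E 3.329.
Rounding to the nearest integer gives A 4, B 3, C 16, D 4, E 3 — total 30, matching the house size, so no adjustment is needed.
A receives 4.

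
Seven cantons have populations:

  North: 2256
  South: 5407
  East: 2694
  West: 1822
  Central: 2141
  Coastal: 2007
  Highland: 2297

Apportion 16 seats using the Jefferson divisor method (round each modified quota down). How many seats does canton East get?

Standard divisor 18624/16 ≈ 1164; standard quotas: North 1.938, South 4.645, East 2.314, West 1.565, Central 1.839, Coastal 1.724, Highland 1.973.
Rounding down gives 1, 4, 2, 1, 1, 1, 1 = 11 seats, so the divisor must be adjusted.
With modified divisor 960: modified quotas North 2.350, South 5.632, East 2.806, West 1.898, Central 2.230, Coastal 2.091, Highland 2.393.
Rounding down: North 2, South 5, East 2, West 1, Central 2, Coastal 2, Highland 2 (total 16).
East receives 2.

2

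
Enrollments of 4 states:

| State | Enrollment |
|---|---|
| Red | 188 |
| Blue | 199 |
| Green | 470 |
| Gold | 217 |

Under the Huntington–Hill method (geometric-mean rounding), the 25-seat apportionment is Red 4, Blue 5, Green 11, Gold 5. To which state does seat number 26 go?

Red

Priority for the next seat is population ÷ (√(s·(s+1))).
Priorities: Red 42.038, Blue 36.332, Green 40.908, Gold 39.619.
Highest priority: Red.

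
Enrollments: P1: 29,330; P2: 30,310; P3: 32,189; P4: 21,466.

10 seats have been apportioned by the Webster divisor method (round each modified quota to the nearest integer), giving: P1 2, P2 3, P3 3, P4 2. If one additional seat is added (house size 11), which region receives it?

Priority for the next seat is population ÷ (current seats + 0.5).
Priorities: P1 11732.000, P2 8660.000, P3 9196.857, P4 8586.400.
Highest priority: P1.

P1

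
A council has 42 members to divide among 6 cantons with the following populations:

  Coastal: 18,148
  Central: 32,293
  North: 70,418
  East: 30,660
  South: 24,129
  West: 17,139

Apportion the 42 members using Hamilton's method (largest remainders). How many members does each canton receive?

Coastal 4; Central 7; North 15; East 7; South 5; West 4

The standard divisor is 192787/42 ≈ 4590.167.
Standard quotas: Coastal 3.9537, Central 7.0353, North 15.3411, East 6.6795, South 5.2567, West 3.7339.
Lower quotas: Coastal 3, Central 7, North 15, East 6, South 5, West 3 (sum 39, leaving 3 seats).
Remainders in descending order: Coastal 0.9537, West 0.7339, East 0.6795, North 0.3411, South 0.2567, Central 0.0353.
Largest remainders: Coastal, West, East receive the extra seats.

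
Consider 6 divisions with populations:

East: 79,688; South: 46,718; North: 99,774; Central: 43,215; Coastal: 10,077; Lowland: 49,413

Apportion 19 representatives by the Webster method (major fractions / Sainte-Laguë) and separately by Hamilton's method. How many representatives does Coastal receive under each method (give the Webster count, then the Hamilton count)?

Webster: East 4, South 3, North 6, Central 2, Coastal 1, Lowland 3.
Hamilton: East 5, South 3, North 6, Central 2, Coastal 0, Lowland 3.
Coastal gets 1 under Webster and 0 under Hamilton.

1 and 0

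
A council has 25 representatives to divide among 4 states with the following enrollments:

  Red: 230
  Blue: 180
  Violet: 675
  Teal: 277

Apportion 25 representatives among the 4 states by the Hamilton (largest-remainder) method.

Red 4; Blue 3; Violet 13; Teal 5

Standard divisor: 1362 ÷ 25 ≈ 54.48.
Standard quotas: Red 4.222, Blue 3.304, Violet 12.390, Teal 5.084.
Lower quotas: Red 4, Blue 3, Violet 12, Teal 5 (sum 24, leaving 1 seat).
Remainders in descending order: Violet 0.390, Blue 0.304, Red 0.222, Teal 0.084.
The surplus seat goes to Violet.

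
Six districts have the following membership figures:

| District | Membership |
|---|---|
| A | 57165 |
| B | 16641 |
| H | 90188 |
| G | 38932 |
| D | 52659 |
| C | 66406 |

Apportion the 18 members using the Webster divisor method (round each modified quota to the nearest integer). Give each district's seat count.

A 3, B 1, H 5, G 2, D 3, C 4

Standard divisor 321991/18 ≈ 17888.389; standard quotas: A 3.196, B 0.930, H 5.042, G 2.176, D 2.944, C 3.712.
Rounding to the nearest integer gives A 3, B 1, H 5, G 2, D 3, C 4 — total 18, matching the house size, so no adjustment is needed.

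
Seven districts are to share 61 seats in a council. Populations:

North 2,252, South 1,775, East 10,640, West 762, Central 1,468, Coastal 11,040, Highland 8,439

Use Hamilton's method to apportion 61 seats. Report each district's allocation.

North=4, South=3, East=18, West=1, Central=2, Coastal=19, Highland=14

Total 36376; standard divisor 36376/61 ≈ 596.328.
Standard quotas: North 3.7764, South 2.9766, East 17.8425, West 1.2778, Central 2.4617, Coastal 18.5133, Highland 14.1516.
Lower quotas: North 3, South 2, East 17, West 1, Central 2, Coastal 18, Highland 14 (sum 57, leaving 4 seats).
Remainders in descending order: South 0.9766, East 0.8425, North 0.7764, Coastal 0.5133, Central 0.4617, West 0.2778, Highland 0.1516.
Largest remainders: South, East, North, Coastal receive the extra seats.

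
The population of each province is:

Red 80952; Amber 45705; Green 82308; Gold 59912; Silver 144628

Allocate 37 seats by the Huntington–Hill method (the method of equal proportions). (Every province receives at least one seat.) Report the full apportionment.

Red 7, Amber 4, Green 8, Gold 5, Silver 13

With divisor 10969: modified quotas Red 7.380, Amber 4.167, Green 7.504, Gold 5.462, Silver 13.185.
Geometric-mean thresholds: Red √(7·8)=7.483, Amber √(4·5)=4.472, Green √(7·8)=7.483, Gold √(5·6)=5.477, Silver √(13·14)=13.491.
Each quota rounded against its threshold gives Red 7, Amber 4, Green 8, Gold 5, Silver 13 (total 37).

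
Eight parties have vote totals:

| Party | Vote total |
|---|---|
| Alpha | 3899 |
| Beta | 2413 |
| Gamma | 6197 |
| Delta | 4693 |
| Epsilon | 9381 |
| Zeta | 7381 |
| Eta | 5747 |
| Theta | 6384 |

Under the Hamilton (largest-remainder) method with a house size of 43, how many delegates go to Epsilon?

The standard divisor is 46095/43 ≈ 1071.977.
Standard quotas: Alpha 3.6372, Beta 2.2510, Gamma 5.7809, Delta 4.3779, Epsilon 8.7511, Zeta 6.8854, Eta 5.3611, Theta 5.9554.
Lower quotas: Alpha 3, Beta 2, Gamma 5, Delta 4, Epsilon 8, Zeta 6, Eta 5, Theta 5 (sum 38, leaving 5 seats).
Remainders in descending order: Theta 0.9554, Zeta 0.8854, Gamma 0.7809, Epsilon 0.7511, Alpha 0.6372, Delta 0.3779, Eta 0.3611, Beta 0.2510.
Largest remainders: Theta, Zeta, Gamma, Epsilon, Alpha receive the extra seats.
Epsilon receives 9.

9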